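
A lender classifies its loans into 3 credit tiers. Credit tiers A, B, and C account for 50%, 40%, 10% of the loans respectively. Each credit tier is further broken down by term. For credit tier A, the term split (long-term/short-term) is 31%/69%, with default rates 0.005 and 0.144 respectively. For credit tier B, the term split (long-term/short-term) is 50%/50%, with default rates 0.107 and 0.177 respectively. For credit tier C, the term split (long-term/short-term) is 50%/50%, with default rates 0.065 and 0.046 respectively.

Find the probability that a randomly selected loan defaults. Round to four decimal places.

P(D|A) = 0.31·0.005 + 0.69·0.144 = 0.00155 + 0.09936 = 0.10091
P(D|B) = 0.5·0.107 + 0.5·0.177 = 0.0535 + 0.0885 = 0.142
P(D|C) = 0.5·0.065 + 0.5·0.046 = 0.0325 + 0.023 = 0.0555
Then overall,
P(D) = 0.5·0.10091 + 0.4·0.142 + 0.1·0.0555
      = 0.050455 + 0.0568 + 0.00555 = 0.112805

P(D) ≈ 0.1128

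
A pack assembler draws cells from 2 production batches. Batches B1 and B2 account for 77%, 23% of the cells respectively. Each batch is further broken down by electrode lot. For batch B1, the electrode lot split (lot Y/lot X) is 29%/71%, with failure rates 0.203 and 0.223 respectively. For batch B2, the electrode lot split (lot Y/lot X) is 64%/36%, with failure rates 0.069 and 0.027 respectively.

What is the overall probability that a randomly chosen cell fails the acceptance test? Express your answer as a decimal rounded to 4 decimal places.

P(F) ≈ 0.1796

P(F|B1) = 0.29·0.203 + 0.71·0.223 = 0.05887 + 0.15833 = 0.2172
P(F|B2) = 0.64·0.069 + 0.36·0.027 = 0.04416 + 0.00972 = 0.05388
By total probability over the outer partition,
P(F) = 0.77·0.2172 + 0.23·0.05388
      = 0.167244 + 0.0123924 = 0.1796364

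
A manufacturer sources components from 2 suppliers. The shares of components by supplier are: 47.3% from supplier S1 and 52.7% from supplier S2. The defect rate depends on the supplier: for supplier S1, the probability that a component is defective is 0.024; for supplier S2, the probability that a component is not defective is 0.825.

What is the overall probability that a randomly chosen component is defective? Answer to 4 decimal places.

P(D|S2) = 1 − 0.825 = 0.175.
Summing over the partition,
P(D) = P(D|S1)·P(S1) + P(D|S2)·P(S2)
      = 0.024·0.473 + 0.175·0.527
      = 0.011352 + 0.092225 = 0.103577

P(D) ≈ 0.1036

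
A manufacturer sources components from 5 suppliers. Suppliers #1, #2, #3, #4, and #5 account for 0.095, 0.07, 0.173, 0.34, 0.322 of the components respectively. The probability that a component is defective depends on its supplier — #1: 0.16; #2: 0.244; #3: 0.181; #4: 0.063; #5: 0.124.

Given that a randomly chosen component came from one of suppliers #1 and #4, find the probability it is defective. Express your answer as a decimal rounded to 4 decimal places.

P(D|S) ≈ 0.0842

Let S = {#1, #4}.
P(S) = 0.095 + 0.34 = 0.435.
P(D ∩ S) = 0.16·0.095 + 0.063·0.34 = 0.0152 + 0.02142 = 0.03662.
P(D | S) = 0.03662 / 0.435 = 0.084184…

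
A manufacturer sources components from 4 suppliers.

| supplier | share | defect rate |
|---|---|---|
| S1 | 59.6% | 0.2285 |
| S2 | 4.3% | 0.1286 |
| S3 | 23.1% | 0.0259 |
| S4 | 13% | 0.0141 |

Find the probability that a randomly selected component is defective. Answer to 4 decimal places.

0.1495

Using total probability over the partition,
P(D) = P(D|S1)·P(S1) + P(D|S2)·P(S2) + P(D|S3)·P(S3) + P(D|S4)·P(S4)
      = 0.2285·0.596 + 0.1286·0.043 + 0.0259·0.231 + 0.0141·0.13
      = 0.136186 + 0.0055298 + 0.0059829 + 0.001833 = 0.1495317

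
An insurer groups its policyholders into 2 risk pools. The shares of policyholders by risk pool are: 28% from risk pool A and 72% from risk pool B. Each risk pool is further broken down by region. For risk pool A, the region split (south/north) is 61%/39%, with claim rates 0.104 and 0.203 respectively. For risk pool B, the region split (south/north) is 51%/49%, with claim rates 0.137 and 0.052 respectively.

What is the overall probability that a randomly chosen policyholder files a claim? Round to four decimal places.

P(C|A) = 0.61·0.104 + 0.39·0.203 = 0.06344 + 0.07917 = 0.14261
P(C|B) = 0.51·0.137 + 0.49·0.052 = 0.06987 + 0.02548 = 0.09535
By total probability over the outer partition,
P(C) = 0.28·0.14261 + 0.72·0.09535
      = 0.0399308 + 0.068652 = 0.1085828

0.1086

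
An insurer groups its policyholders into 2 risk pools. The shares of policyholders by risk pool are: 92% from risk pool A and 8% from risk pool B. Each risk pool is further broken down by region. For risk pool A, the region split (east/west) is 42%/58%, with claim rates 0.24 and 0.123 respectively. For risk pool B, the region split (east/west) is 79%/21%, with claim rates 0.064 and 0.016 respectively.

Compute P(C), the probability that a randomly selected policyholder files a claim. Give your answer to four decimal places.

P(C|A) = 0.42·0.24 + 0.58·0.123 = 0.1008 + 0.07134 = 0.17214
P(C|B) = 0.79·0.064 + 0.21·0.016 = 0.05056 + 0.00336 = 0.05392
Then overall,
P(C) = 0.92·0.17214 + 0.08·0.05392
      = 0.1583688 + 0.0043136 = 0.1626824

0.1627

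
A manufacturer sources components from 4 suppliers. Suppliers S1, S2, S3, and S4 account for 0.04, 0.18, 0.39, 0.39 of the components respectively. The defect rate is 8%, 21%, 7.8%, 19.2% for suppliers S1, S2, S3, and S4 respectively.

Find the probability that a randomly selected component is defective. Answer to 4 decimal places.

0.1463

P(D) = P(D|S1)·P(S1) + P(D|S2)·P(S2) + P(D|S3)·P(S3) + P(D|S4)·P(S4)
      = 0.08·0.04 + 0.21·0.18 + 0.078·0.39 + 0.192·0.39
      = 0.0032 + 0.0378 + 0.03042 + 0.07488 = 0.1463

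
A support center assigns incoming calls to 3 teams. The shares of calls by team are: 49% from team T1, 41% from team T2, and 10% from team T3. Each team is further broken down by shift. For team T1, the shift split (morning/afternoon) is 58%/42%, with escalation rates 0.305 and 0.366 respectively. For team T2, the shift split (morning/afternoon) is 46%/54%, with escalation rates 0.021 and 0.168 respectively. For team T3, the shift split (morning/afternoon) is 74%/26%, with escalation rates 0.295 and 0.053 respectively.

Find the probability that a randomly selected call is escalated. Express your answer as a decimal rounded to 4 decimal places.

P(E|T1) = 0.58·0.305 + 0.42·0.366 = 0.1769 + 0.15372 = 0.33062
P(E|T2) = 0.46·0.021 + 0.54·0.168 = 0.00966 + 0.09072 = 0.10038
P(E|T3) = 0.74·0.295 + 0.26·0.053 = 0.2183 + 0.01378 = 0.23208
By total probability over the outer partition,
P(E) = 0.49·0.33062 + 0.41·0.10038 + 0.1·0.23208
      = 0.1620038 + 0.0411558 + 0.023208 = 0.2263676

P(E) ≈ 0.2264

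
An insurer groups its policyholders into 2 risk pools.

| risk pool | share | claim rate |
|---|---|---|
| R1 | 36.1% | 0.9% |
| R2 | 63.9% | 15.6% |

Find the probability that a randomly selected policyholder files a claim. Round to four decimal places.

P(C) ≈ 0.1029

P(C) = P(C|R1)·P(R1) + P(C|R2)·P(R2)
      = 0.009·0.361 + 0.156·0.639
      = 0.003249 + 0.099684 = 0.102933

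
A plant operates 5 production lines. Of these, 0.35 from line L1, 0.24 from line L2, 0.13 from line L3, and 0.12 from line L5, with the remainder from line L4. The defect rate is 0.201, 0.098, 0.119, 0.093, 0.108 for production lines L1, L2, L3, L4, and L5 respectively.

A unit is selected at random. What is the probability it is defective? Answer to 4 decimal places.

P(D) ≈ 0.1372

P(L4) = 1 − (0.35 + 0.24 + 0.13 + 0.12) = 0.16.
P(D) = P(D|L1)·P(L1) + P(D|L2)·P(L2) + P(D|L3)·P(L3) + P(D|L4)·P(L4) + P(D|L5)·P(L5)
      = 0.201·0.35 + 0.098·0.24 + 0.119·0.13 + 0.093·0.16 + 0.108·0.12
      = 0.07035 + 0.02352 + 0.01547 + 0.01488 + 0.01296 = 0.13718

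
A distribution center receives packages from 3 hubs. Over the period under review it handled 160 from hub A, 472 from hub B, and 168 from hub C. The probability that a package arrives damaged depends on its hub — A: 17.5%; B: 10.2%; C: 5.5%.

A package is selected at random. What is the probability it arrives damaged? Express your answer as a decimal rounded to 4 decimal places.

Total: 160 + 472 + 168 = 800.
P(A) = 160/800 = 0.2. P(B) = 472/800 = 0.59. P(C) = 168/800 = 0.21.
Using total probability over the partition,
P(D) = P(D|A)·P(A) + P(D|B)·P(B) + P(D|C)·P(C)
      = 0.175·0.2 + 0.102·0.59 + 0.055·0.21
      = 0.035 + 0.06018 + 0.01155 = 0.10673

0.1067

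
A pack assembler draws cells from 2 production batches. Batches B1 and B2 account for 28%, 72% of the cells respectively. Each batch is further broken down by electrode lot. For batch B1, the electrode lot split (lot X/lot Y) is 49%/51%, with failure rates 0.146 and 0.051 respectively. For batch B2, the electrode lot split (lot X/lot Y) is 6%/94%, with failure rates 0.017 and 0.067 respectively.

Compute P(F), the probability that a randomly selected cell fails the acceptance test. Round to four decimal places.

P(F|B1) = 0.49·0.146 + 0.51·0.051 = 0.07154 + 0.02601 = 0.09755
P(F|B2) = 0.06·0.017 + 0.94·0.067 = 0.00102 + 0.06298 = 0.064
Then overall,
P(F) = 0.28·0.09755 + 0.72·0.064
      = 0.027314 + 0.04608 = 0.073394

P(F) ≈ 0.0734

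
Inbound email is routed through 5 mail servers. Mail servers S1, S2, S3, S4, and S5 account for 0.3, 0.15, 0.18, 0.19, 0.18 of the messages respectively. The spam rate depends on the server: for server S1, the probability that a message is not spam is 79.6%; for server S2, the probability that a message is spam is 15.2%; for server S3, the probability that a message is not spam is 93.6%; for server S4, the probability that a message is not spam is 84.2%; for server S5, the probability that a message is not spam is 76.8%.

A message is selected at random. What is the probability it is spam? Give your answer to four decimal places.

P(S|S1) = 1 − 0.796 = 0.204.
P(S|S3) = 1 − 0.936 = 0.064.
P(S|S4) = 1 − 0.842 = 0.158.
P(S|S5) = 1 − 0.768 = 0.232.
P(S) = P(S|S1)·P(S1) + P(S|S2)·P(S2) + P(S|S3)·P(S3) + P(S|S4)·P(S4) + P(S|S5)·P(S5)
      = 0.204·0.3 + 0.152·0.15 + 0.064·0.18 + 0.158·0.19 + 0.232·0.18
      = 0.0612 + 0.0228 + 0.01152 + 0.03002 + 0.04176 = 0.1673

0.1673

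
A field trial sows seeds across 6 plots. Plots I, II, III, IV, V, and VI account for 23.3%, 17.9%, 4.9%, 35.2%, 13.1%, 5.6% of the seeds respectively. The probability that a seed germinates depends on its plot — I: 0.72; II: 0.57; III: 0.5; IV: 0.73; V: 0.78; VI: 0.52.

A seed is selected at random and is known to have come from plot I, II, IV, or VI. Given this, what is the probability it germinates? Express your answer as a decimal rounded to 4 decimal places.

Let S = {I, II, IV, VI}.
P(S) = 0.233 + 0.179 + 0.352 + 0.056 = 0.82.
P(G ∩ S) = 0.72·0.233 + 0.57·0.179 + 0.73·0.352 + 0.52·0.056 = 0.16776 + 0.10203 + 0.25696 + 0.02912 = 0.55587.
P(G | S) = 0.55587 / 0.82 = 0.677890…

P(G|S) ≈ 0.6779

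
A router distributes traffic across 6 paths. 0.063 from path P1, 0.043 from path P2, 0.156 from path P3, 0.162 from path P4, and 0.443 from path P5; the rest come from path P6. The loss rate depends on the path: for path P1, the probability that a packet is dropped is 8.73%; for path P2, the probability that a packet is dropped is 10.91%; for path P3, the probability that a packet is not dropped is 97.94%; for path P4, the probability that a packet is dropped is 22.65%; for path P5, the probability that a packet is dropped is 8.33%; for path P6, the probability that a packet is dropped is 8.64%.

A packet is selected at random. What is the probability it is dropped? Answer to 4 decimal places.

P(P6) = 1 − (0.063 + 0.043 + 0.156 + 0.162 + 0.443) = 0.133.
P(L|P3) = 1 − 0.9794 = 0.0206.
P(L) = P(L|P1)·P(P1) + P(L|P2)·P(P2) + P(L|P3)·P(P3) + P(L|P4)·P(P4) + P(L|P5)·P(P5) + P(L|P6)·P(P6)
      = 0.0873·0.063 + 0.1091·0.043 + 0.0206·0.156 + 0.2265·0.162 + 0.0833·0.443 + 0.0864·0.133
      = 0.0054999 + 0.0046913 + 0.0032136 + 0.036693 + 0.0369019 + 0.0114912 = 0.0984909

0.0985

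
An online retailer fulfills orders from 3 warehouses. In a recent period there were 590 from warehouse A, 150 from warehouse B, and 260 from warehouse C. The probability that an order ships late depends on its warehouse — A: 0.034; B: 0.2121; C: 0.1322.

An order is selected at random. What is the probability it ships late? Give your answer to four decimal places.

0.0862

Total: 590 + 150 + 260 = 1000.
P(A) = 590/1000 = 0.59. P(B) = 150/1000 = 0.15. P(C) = 260/1000 = 0.26.
P(L) = P(L|A)·P(A) + P(L|B)·P(B) + P(L|C)·P(C)
      = 0.034·0.59 + 0.2121·0.15 + 0.1322·0.26
      = 0.02006 + 0.031815 + 0.034372 = 0.086247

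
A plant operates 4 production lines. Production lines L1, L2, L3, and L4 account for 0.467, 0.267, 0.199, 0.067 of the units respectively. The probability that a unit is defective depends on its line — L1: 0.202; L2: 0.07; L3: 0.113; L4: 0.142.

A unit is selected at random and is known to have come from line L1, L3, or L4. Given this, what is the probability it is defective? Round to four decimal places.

Let S = {L1, L3, L4}.
P(S) = 0.467 + 0.199 + 0.067 = 0.733.
P(D ∩ S) = 0.202·0.467 + 0.113·0.199 + 0.142·0.067 = 0.094334 + 0.022487 + 0.009514 = 0.126335.
P(D | S) = 0.126335 / 0.733 = 0.172353…

P(D|S) ≈ 0.1724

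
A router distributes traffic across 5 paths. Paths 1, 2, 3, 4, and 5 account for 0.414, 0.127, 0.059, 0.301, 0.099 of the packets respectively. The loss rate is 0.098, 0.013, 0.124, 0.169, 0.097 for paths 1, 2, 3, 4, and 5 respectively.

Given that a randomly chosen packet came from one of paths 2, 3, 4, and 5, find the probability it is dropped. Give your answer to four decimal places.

Let S = {2, 3, 4, 5}.
P(S) = 0.127 + 0.059 + 0.301 + 0.099 = 0.586.
P(L ∩ S) = 0.013·0.127 + 0.124·0.059 + 0.169·0.301 + 0.097·0.099 = 0.001651 + 0.007316 + 0.050869 + 0.009603 = 0.069439.
P(L | S) = 0.069439 / 0.586 = 0.118497…

0.1185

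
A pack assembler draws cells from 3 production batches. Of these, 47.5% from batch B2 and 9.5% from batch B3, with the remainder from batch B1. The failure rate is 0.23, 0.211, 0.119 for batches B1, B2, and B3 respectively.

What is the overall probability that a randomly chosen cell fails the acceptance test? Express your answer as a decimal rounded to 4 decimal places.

0.2104

P(B1) = 1 − (0.475 + 0.095) = 0.43.
P(F) = P(F|B1)·P(B1) + P(F|B2)·P(B2) + P(F|B3)·P(B3)
      = 0.23·0.43 + 0.211·0.475 + 0.119·0.095
      = 0.0989 + 0.100225 + 0.011305 = 0.21043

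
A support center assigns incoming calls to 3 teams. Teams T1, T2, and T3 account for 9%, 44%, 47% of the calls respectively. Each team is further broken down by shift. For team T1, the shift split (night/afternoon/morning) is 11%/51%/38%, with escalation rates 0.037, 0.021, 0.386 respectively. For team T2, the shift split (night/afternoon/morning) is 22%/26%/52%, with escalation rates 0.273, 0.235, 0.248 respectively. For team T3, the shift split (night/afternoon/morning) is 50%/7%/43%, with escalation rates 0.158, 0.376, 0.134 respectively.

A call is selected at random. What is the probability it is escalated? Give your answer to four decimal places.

P(E|T1) = 0.11·0.037 + 0.51·0.021 + 0.38·0.386 = 0.00407 + 0.01071 + 0.14668 = 0.16146
P(E|T2) = 0.22·0.273 + 0.26·0.235 + 0.52·0.248 = 0.06006 + 0.0611 + 0.12896 = 0.25012
P(E|T3) = 0.5·0.158 + 0.07·0.376 + 0.43·0.134 = 0.079 + 0.02632 + 0.05762 = 0.16294
By total probability over the outer partition,
P(E) = 0.09·0.16146 + 0.44·0.25012 + 0.47·0.16294
      = 0.0145314 + 0.1100528 + 0.0765818 = 0.201166

0.2012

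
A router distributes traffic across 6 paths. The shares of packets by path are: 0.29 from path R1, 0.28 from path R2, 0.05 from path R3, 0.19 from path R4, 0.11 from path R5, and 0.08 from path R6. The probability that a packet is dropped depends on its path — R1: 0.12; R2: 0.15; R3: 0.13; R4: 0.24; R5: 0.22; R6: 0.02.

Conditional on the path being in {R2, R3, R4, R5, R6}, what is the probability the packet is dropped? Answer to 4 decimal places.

0.1689

Let S = {R2, R3, R4, R5, R6}.
P(S) = 0.28 + 0.05 + 0.19 + 0.11 + 0.08 = 0.71.
P(L ∩ S) = 0.15·0.28 + 0.13·0.05 + 0.24·0.19 + 0.22·0.11 + 0.02·0.08 = 0.042 + 0.0065 + 0.0456 + 0.0242 + 0.0016 = 0.1199.
P(L | S) = 0.1199 / 0.71 = 0.168873…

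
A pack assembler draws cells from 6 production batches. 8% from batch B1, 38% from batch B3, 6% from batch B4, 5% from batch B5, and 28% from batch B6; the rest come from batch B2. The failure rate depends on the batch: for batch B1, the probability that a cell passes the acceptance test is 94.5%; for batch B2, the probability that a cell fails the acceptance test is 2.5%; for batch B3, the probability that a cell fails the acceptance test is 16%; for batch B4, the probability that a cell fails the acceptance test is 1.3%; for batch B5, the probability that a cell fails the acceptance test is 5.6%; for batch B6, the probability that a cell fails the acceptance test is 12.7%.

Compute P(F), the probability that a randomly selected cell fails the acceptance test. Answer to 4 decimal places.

0.1081

P(B2) = 1 − (0.08 + 0.38 + 0.06 + 0.05 + 0.28) = 0.15.
P(F|B1) = 1 − 0.945 = 0.055.
By the law of total probability,
P(F) = P(F|B1)·P(B1) + P(F|B2)·P(B2) + P(F|B3)·P(B3) + P(F|B4)·P(B4) + P(F|B5)·P(B5) + P(F|B6)·P(B6)
      = 0.055·0.08 + 0.025·0.15 + 0.16·0.38 + 0.013·0.06 + 0.056·0.05 + 0.127·0.28
      = 0.0044 + 0.00375 + 0.0608 + 0.00078 + 0.0028 + 0.03556 = 0.10809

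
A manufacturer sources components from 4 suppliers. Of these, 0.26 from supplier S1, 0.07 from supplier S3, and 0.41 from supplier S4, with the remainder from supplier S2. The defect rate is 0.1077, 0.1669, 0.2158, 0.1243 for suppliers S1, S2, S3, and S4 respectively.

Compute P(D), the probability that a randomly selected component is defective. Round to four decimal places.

P(S2) = 1 − (0.26 + 0.07 + 0.41) = 0.26.
P(D) = P(D|S1)·P(S1) + P(D|S2)·P(S2) + P(D|S3)·P(S3) + P(D|S4)·P(S4)
      = 0.1077·0.26 + 0.1669·0.26 + 0.2158·0.07 + 0.1243·0.41
      = 0.028002 + 0.043394 + 0.015106 + 0.050963 = 0.137465

0.1375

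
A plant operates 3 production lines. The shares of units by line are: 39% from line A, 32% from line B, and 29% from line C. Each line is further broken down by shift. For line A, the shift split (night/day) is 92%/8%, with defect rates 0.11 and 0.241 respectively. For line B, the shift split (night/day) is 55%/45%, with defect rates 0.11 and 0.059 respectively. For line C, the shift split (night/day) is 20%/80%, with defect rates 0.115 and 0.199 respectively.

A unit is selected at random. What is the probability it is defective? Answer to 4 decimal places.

P(D|A) = 0.92·0.11 + 0.08·0.241 = 0.1012 + 0.01928 = 0.12048
P(D|B) = 0.55·0.11 + 0.45·0.059 = 0.0605 + 0.02655 = 0.08705
P(D|C) = 0.2·0.115 + 0.8·0.199 = 0.023 + 0.1592 = 0.1822
Then overall,
P(D) = 0.39·0.12048 + 0.32·0.08705 + 0.29·0.1822
      = 0.0469872 + 0.027856 + 0.052838 = 0.1276812

P(D) ≈ 0.1277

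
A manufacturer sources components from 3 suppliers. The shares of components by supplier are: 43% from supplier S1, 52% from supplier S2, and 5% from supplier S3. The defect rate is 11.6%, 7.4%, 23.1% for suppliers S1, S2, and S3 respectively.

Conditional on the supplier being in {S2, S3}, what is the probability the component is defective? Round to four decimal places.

P(D|S) ≈ 0.0878

Let S = {S2, S3}.
P(S) = 0.52 + 0.05 = 0.57.
P(D ∩ S) = 0.074·0.52 + 0.231·0.05 = 0.03848 + 0.01155 = 0.05003.
P(D | S) = 0.05003 / 0.57 = 0.087772…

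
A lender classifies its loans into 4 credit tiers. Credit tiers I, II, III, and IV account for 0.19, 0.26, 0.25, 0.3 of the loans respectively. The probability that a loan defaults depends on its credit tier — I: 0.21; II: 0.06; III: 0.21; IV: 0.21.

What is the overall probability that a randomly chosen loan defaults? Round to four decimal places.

P(D) = P(D|I)·P(I) + P(D|II)·P(II) + P(D|III)·P(III) + P(D|IV)·P(IV)
      = 0.21·0.19 + 0.06·0.26 + 0.21·0.25 + 0.21·0.3
      = 0.0399 + 0.0156 + 0.0525 + 0.063 = 0.171

0.1710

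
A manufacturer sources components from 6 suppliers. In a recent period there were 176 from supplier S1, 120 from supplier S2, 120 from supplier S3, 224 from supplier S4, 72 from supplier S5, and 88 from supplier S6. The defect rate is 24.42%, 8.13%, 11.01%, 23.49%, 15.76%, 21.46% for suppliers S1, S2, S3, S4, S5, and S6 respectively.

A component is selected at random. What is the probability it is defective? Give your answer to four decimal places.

P(D) ≈ 0.1860

Total: 176 + 120 + 120 + 224 + 72 + 88 = 800.
P(S1) = 176/800 = 0.22. P(S2) = 120/800 = 0.15. P(S3) = 120/800 = 0.15. P(S4) = 224/800 = 0.28. P(S5) = 72/800 = 0.09. P(S6) = 88/800 = 0.11.
P(D) = P(D|S1)·P(S1) + P(D|S2)·P(S2) + P(D|S3)·P(S3) + P(D|S4)·P(S4) + P(D|S5)·P(S5) + P(D|S6)·P(S6)
      = 0.2442·0.22 + 0.0813·0.15 + 0.1101·0.15 + 0.2349·0.28 + 0.1576·0.09 + 0.2146·0.11
      = 0.053724 + 0.012195 + 0.016515 + 0.065772 + 0.014184 + 0.023606 = 0.185996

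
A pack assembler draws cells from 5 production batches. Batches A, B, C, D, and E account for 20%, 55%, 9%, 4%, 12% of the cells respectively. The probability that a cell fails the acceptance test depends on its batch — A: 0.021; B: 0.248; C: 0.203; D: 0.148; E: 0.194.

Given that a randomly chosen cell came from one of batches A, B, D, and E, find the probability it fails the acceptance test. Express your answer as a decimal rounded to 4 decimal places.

P(F|S) ≈ 0.1866

Let S = {A, B, D, E}.
P(S) = 0.2 + 0.55 + 0.04 + 0.12 = 0.91.
P(F ∩ S) = 0.021·0.2 + 0.248·0.55 + 0.148·0.04 + 0.194·0.12 = 0.0042 + 0.1364 + 0.00592 + 0.02328 = 0.1698.
P(F | S) = 0.1698 / 0.91 = 0.186593…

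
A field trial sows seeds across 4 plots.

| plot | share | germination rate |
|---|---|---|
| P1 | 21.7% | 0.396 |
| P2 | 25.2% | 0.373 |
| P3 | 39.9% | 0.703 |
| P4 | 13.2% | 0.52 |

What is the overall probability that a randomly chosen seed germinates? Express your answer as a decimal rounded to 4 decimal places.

P(G) = P(G|P1)·P(P1) + P(G|P2)·P(P2) + P(G|P3)·P(P3) + P(G|P4)·P(P4)
      = 0.396·0.217 + 0.373·0.252 + 0.703·0.399 + 0.52·0.132
      = 0.085932 + 0.093996 + 0.280497 + 0.06864 = 0.529065

P(G) ≈ 0.5291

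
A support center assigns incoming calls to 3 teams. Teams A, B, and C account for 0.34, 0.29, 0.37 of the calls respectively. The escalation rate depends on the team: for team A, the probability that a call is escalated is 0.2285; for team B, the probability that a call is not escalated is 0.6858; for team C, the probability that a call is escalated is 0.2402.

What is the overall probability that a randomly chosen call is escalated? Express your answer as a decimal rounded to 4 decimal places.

P(E) ≈ 0.2577

P(E|B) = 1 − 0.6858 = 0.3142.
Summing over the partition,
P(E) = P(E|A)·P(A) + P(E|B)·P(B) + P(E|C)·P(C)
      = 0.2285·0.34 + 0.3142·0.29 + 0.2402·0.37
      = 0.07769 + 0.091118 + 0.088874 = 0.257682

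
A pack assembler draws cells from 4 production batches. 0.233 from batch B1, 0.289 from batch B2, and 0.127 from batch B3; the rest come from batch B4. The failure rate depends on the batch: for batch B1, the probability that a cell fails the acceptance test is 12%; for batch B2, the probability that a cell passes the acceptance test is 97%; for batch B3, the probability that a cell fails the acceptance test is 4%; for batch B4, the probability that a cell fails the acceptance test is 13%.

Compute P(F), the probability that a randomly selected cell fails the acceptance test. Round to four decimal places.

P(B4) = 1 − (0.233 + 0.289 + 0.127) = 0.351.
P(F|B2) = 1 − 0.97 = 0.03.
Summing over the partition,
P(F) = P(F|B1)·P(B1) + P(F|B2)·P(B2) + P(F|B3)·P(B3) + P(F|B4)·P(B4)
      = 0.12·0.233 + 0.03·0.289 + 0.04·0.127 + 0.13·0.351
      = 0.02796 + 0.00867 + 0.00508 + 0.04563 = 0.08734

0.0873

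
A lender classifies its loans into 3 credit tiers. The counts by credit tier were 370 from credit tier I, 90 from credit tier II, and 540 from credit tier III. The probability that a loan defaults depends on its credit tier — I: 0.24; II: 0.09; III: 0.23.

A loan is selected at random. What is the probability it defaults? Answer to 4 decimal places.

Total: 370 + 90 + 540 = 1000.
P(I) = 370/1000 = 0.37. P(II) = 90/1000 = 0.09. P(III) = 540/1000 = 0.54.
Summing over the partition,
P(D) = P(D|I)·P(I) + P(D|II)·P(II) + P(D|III)·P(III)
      = 0.24·0.37 + 0.09·0.09 + 0.23·0.54
      = 0.0888 + 0.0081 + 0.1242 = 0.2211

P(D) ≈ 0.2211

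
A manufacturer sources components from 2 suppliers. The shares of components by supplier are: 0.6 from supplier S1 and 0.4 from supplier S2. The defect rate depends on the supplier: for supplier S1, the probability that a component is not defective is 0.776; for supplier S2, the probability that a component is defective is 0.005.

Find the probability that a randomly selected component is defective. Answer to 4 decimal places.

P(D|S1) = 1 − 0.776 = 0.224.
Summing over the partition,
P(D) = P(D|S1)·P(S1) + P(D|S2)·P(S2)
      = 0.224·0.6 + 0.005·0.4
      = 0.1344 + 0.002 = 0.1364

P(D) ≈ 0.1364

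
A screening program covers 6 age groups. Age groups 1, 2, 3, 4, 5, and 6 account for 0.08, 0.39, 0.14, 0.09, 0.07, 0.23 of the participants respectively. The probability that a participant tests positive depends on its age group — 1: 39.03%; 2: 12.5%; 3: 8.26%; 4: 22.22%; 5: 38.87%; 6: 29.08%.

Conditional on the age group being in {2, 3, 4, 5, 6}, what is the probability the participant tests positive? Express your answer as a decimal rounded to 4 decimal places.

0.1896

Let S = {2, 3, 4, 5, 6}.
P(S) = 0.39 + 0.14 + 0.09 + 0.07 + 0.23 = 0.92.
P(T ∩ S) = 0.125·0.39 + 0.0826·0.14 + 0.2222·0.09 + 0.3887·0.07 + 0.2908·0.23 = 0.04875 + 0.011564 + 0.019998 + 0.027209 + 0.066884 = 0.174405.
P(T | S) = 0.174405 / 0.92 = 0.189571…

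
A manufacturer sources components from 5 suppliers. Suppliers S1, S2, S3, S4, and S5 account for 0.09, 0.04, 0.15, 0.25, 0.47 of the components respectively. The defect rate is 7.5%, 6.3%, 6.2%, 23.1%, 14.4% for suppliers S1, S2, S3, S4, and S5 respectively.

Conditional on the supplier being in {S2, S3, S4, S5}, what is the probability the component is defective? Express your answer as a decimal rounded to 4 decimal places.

Let S = {S2, S3, S4, S5}.
P(S) = 0.04 + 0.15 + 0.25 + 0.47 = 0.91.
P(D ∩ S) = 0.063·0.04 + 0.062·0.15 + 0.231·0.25 + 0.144·0.47 = 0.00252 + 0.0093 + 0.05775 + 0.06768 = 0.13725.
P(D | S) = 0.13725 / 0.91 = 0.150824…

0.1508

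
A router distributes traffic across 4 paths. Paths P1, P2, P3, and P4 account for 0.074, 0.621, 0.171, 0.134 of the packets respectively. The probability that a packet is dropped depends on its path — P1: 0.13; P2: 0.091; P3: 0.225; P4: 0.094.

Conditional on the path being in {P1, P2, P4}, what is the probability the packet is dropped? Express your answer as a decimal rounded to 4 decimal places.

P(L|S) ≈ 0.0950

Let S = {P1, P2, P4}.
P(S) = 0.074 + 0.621 + 0.134 = 0.829.
P(L ∩ S) = 0.13·0.074 + 0.091·0.621 + 0.094·0.134 = 0.00962 + 0.056511 + 0.012596 = 0.078727.
P(L | S) = 0.078727 / 0.829 = 0.094966…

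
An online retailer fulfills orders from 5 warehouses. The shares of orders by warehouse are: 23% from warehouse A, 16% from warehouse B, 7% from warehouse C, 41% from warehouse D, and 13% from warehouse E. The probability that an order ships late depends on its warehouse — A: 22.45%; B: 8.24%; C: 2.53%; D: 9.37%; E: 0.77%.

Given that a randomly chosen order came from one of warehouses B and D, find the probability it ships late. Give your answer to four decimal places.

Let S = {B, D}.
P(S) = 0.16 + 0.41 = 0.57.
P(L ∩ S) = 0.0824·0.16 + 0.0937·0.41 = 0.013184 + 0.038417 = 0.051601.
P(L | S) = 0.051601 / 0.57 = 0.090528…

P(L|S) ≈ 0.0905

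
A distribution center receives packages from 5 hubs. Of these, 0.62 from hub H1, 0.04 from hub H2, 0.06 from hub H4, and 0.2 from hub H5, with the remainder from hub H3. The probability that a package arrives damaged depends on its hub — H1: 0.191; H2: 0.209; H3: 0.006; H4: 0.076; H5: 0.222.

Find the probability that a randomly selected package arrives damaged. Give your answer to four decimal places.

P(H3) = 1 − (0.62 + 0.04 + 0.06 + 0.2) = 0.08.
P(D) = P(D|H1)·P(H1) + P(D|H2)·P(H2) + P(D|H3)·P(H3) + P(D|H4)·P(H4) + P(D|H5)·P(H5)
      = 0.191·0.62 + 0.209·0.04 + 0.006·0.08 + 0.076·0.06 + 0.222·0.2
      = 0.11842 + 0.00836 + 0.00048 + 0.00456 + 0.0444 = 0.17622

P(D) ≈ 0.1762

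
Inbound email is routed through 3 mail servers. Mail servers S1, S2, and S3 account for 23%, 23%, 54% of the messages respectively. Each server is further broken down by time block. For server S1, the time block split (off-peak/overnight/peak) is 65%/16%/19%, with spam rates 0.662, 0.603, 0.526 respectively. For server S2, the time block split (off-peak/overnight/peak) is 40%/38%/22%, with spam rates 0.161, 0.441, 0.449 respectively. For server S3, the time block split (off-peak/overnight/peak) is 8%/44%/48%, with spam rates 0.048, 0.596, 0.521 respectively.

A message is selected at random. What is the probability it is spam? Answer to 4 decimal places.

P(S|S1) = 0.65·0.662 + 0.16·0.603 + 0.19·0.526 = 0.4303 + 0.09648 + 0.09994 = 0.62672
P(S|S2) = 0.4·0.161 + 0.38·0.441 + 0.22·0.449 = 0.0644 + 0.16758 + 0.09878 = 0.33076
P(S|S3) = 0.08·0.048 + 0.44·0.596 + 0.48·0.521 = 0.00384 + 0.26224 + 0.25008 = 0.51616
Then overall,
P(S) = 0.23·0.62672 + 0.23·0.33076 + 0.54·0.51616
      = 0.1441456 + 0.0760748 + 0.2787264 = 0.4989468

0.4989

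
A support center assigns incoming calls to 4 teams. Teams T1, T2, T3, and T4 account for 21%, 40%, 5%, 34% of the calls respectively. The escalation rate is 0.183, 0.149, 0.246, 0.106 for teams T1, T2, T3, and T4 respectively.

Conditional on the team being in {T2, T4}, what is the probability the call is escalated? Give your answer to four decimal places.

0.1292

Let S = {T2, T4}.
P(S) = 0.4 + 0.34 = 0.74.
P(E ∩ S) = 0.149·0.4 + 0.106·0.34 = 0.0596 + 0.03604 = 0.09564.
P(E | S) = 0.09564 / 0.74 = 0.129243…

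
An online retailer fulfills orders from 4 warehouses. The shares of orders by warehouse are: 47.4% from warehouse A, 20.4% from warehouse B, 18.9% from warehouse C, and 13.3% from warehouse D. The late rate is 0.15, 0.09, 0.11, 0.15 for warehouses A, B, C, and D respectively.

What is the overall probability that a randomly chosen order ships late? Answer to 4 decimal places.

P(L) = P(L|A)·P(A) + P(L|B)·P(B) + P(L|C)·P(C) + P(L|D)·P(D)
      = 0.15·0.474 + 0.09·0.204 + 0.11·0.189 + 0.15·0.133
      = 0.0711 + 0.01836 + 0.02079 + 0.01995 = 0.1302

0.1302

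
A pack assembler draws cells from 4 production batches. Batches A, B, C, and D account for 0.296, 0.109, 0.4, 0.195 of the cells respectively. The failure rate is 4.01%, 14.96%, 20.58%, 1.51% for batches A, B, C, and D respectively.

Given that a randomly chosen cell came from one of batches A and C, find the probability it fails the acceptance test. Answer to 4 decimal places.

P(F|S) ≈ 0.1353

Let S = {A, C}.
P(S) = 0.296 + 0.4 = 0.696.
P(F ∩ S) = 0.0401·0.296 + 0.2058·0.4 = 0.0118696 + 0.08232 = 0.0941896.
P(F | S) = 0.0941896 / 0.696 = 0.135330…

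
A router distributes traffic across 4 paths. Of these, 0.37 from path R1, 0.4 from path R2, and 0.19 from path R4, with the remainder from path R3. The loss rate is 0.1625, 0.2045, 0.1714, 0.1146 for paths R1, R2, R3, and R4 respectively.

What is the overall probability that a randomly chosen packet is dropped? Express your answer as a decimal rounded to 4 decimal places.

P(R3) = 1 − (0.37 + 0.4 + 0.19) = 0.04.
P(L) = P(L|R1)·P(R1) + P(L|R2)·P(R2) + P(L|R3)·P(R3) + P(L|R4)·P(R4)
      = 0.1625·0.37 + 0.2045·0.4 + 0.1714·0.04 + 0.1146·0.19
      = 0.060125 + 0.0818 + 0.006856 + 0.021774 = 0.170555

0.1706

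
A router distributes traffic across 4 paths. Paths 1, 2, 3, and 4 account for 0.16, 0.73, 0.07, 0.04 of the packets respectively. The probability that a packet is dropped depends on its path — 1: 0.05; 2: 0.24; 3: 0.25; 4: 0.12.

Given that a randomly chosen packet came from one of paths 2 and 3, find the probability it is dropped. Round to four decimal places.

P(L|S) ≈ 0.2409

Let S = {2, 3}.
P(S) = 0.73 + 0.07 = 0.8.
P(L ∩ S) = 0.24·0.73 + 0.25·0.07 = 0.1752 + 0.0175 = 0.1927.
P(L | S) = 0.1927 / 0.8 = 0.240875…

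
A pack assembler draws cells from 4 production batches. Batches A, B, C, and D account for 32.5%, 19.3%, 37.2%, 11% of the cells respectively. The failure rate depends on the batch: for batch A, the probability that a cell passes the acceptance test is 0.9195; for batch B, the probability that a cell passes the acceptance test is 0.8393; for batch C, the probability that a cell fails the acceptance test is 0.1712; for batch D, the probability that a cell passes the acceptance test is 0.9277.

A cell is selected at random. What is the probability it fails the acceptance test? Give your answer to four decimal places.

P(F|A) = 1 − 0.9195 = 0.0805.
P(F|B) = 1 − 0.8393 = 0.1607.
P(F|D) = 1 − 0.9277 = 0.0723.
P(F) = P(F|A)·P(A) + P(F|B)·P(B) + P(F|C)·P(C) + P(F|D)·P(D)
      = 0.0805·0.325 + 0.1607·0.193 + 0.1712·0.372 + 0.0723·0.11
      = 0.0261625 + 0.0310151 + 0.0636864 + 0.007953 = 0.128817

0.1288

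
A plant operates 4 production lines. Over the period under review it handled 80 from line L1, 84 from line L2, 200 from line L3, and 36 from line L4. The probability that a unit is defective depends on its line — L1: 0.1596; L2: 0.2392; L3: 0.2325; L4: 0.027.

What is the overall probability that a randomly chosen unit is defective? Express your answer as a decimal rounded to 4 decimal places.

0.2008

Total: 80 + 84 + 200 + 36 = 400.
P(L1) = 80/400 = 0.2. P(L2) = 84/400 = 0.21. P(L3) = 200/400 = 0.5. P(L4) = 36/400 = 0.09.
Summing over the partition,
P(D) = P(D|L1)·P(L1) + P(D|L2)·P(L2) + P(D|L3)·P(L3) + P(D|L4)·P(L4)
      = 0.1596·0.2 + 0.2392·0.21 + 0.2325·0.5 + 0.027·0.09
      = 0.03192 + 0.050232 + 0.11625 + 0.00243 = 0.200832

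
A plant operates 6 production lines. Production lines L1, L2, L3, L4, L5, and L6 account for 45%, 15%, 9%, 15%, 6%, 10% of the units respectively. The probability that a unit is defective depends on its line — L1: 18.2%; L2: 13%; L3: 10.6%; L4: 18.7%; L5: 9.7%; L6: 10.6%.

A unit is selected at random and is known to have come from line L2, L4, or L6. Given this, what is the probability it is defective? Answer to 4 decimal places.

Let S = {L2, L4, L6}.
P(S) = 0.15 + 0.15 + 0.1 = 0.4.
P(D ∩ S) = 0.13·0.15 + 0.187·0.15 + 0.106·0.1 = 0.0195 + 0.02805 + 0.0106 = 0.05815.
P(D | S) = 0.05815 / 0.4 = 0.145375…

0.1454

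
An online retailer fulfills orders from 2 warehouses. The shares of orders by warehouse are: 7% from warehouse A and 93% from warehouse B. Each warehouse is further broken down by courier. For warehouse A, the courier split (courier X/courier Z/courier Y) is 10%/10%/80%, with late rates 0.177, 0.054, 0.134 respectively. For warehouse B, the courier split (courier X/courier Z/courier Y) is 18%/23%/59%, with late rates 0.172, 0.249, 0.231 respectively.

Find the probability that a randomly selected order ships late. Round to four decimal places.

P(L|A) = 0.1·0.177 + 0.1·0.054 + 0.8·0.134 = 0.0177 + 0.0054 + 0.1072 = 0.1303
P(L|B) = 0.18·0.172 + 0.23·0.249 + 0.59·0.231 = 0.03096 + 0.05727 + 0.13629 = 0.22452
Then overall,
P(L) = 0.07·0.1303 + 0.93·0.22452
      = 0.009121 + 0.2088036 = 0.2179246

P(L) ≈ 0.2179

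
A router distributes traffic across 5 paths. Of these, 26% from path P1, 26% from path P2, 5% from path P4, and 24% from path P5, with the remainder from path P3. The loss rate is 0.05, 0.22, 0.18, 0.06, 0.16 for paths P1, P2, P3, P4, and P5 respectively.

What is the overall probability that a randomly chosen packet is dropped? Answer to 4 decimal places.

P(P3) = 1 − (0.26 + 0.26 + 0.05 + 0.24) = 0.19.
P(L) = P(L|P1)·P(P1) + P(L|P2)·P(P2) + P(L|P3)·P(P3) + P(L|P4)·P(P4) + P(L|P5)·P(P5)
      = 0.05·0.26 + 0.22·0.26 + 0.18·0.19 + 0.06·0.05 + 0.16·0.24
      = 0.013 + 0.0572 + 0.0342 + 0.003 + 0.0384 = 0.1458

0.1458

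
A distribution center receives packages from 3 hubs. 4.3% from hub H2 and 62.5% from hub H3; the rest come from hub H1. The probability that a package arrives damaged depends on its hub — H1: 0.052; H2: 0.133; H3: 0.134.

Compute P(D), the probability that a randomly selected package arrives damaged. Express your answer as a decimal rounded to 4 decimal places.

0.1067

P(H1) = 1 − (0.043 + 0.625) = 0.332.
P(D) = P(D|H1)·P(H1) + P(D|H2)·P(H2) + P(D|H3)·P(H3)
      = 0.052·0.332 + 0.133·0.043 + 0.134·0.625
      = 0.017264 + 0.005719 + 0.08375 = 0.106733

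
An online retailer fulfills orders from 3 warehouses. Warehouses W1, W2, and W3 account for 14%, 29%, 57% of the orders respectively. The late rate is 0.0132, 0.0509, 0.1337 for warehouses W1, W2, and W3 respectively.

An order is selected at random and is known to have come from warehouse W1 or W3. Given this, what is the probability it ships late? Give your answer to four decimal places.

Let S = {W1, W3}.
P(S) = 0.14 + 0.57 = 0.71.
P(L ∩ S) = 0.0132·0.14 + 0.1337·0.57 = 0.001848 + 0.076209 = 0.078057.
P(L | S) = 0.078057 / 0.71 = 0.109939…

0.1099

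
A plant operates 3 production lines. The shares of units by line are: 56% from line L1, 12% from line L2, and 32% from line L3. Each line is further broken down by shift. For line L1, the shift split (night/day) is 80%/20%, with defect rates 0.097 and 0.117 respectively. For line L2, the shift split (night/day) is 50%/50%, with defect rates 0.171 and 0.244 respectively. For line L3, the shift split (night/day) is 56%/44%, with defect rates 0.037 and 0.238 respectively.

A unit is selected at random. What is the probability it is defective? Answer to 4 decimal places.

P(D|L1) = 0.8·0.097 + 0.2·0.117 = 0.0776 + 0.0234 = 0.101
P(D|L2) = 0.5·0.171 + 0.5·0.244 = 0.0855 + 0.122 = 0.2075
P(D|L3) = 0.56·0.037 + 0.44·0.238 = 0.02072 + 0.10472 = 0.12544
Then overall,
P(D) = 0.56·0.101 + 0.12·0.2075 + 0.32·0.12544
      = 0.05656 + 0.0249 + 0.0401408 = 0.1216008

0.1216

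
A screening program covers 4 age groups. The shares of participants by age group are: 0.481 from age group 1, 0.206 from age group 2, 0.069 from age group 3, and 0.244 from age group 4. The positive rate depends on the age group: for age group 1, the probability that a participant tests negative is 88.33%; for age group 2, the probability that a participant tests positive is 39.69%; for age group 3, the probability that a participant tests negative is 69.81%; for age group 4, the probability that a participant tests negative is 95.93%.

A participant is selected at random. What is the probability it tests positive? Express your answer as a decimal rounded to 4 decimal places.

0.1687

P(T|1) = 1 − 0.8833 = 0.1167.
P(T|3) = 1 − 0.6981 = 0.3019.
P(T|4) = 1 − 0.9593 = 0.0407.
P(T) = P(T|1)·P(1) + P(T|2)·P(2) + P(T|3)·P(3) + P(T|4)·P(4)
      = 0.1167·0.481 + 0.3969·0.206 + 0.3019·0.069 + 0.0407·0.244
      = 0.0561327 + 0.0817614 + 0.0208311 + 0.0099308 = 0.168656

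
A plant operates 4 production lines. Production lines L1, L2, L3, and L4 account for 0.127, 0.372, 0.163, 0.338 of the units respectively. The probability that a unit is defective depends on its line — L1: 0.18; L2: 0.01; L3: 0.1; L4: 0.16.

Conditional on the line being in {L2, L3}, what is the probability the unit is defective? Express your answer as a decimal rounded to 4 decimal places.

Let S = {L2, L3}.
P(S) = 0.372 + 0.163 = 0.535.
P(D ∩ S) = 0.01·0.372 + 0.1·0.163 = 0.00372 + 0.0163 = 0.02002.
P(D | S) = 0.02002 / 0.535 = 0.037421…

0.0374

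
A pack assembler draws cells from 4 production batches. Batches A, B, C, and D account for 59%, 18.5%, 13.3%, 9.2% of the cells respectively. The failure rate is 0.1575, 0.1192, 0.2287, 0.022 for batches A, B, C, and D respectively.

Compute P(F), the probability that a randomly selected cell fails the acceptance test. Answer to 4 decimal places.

0.1474

P(F) = P(F|A)·P(A) + P(F|B)·P(B) + P(F|C)·P(C) + P(F|D)·P(D)
      = 0.1575·0.59 + 0.1192·0.185 + 0.2287·0.133 + 0.022·0.092
      = 0.092925 + 0.022052 + 0.0304171 + 0.002024 = 0.1474181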